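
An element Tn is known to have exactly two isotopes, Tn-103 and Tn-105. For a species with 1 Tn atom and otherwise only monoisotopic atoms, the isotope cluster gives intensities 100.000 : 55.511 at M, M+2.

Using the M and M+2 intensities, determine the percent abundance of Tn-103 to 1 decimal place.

Let p = fractional abundance of Tn-103. I(M+2)/I(M) = [C(1,1)·p^0·(1−p)] / p^1 = 1·(1−p)/p = 55.511/100.000 = 0.5551
(1−p)/p = 0.5551/1 = 0.5551  ⇒  p = 1/(1 + 0.5551) = 0.6430
Tn-103: 64.3%, Tn-105: 35.7%.

64.3%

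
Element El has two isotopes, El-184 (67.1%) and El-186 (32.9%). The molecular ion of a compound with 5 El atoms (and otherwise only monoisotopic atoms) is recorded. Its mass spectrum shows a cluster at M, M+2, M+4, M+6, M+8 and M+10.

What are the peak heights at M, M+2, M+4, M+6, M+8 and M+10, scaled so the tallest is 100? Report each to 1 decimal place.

The 5 El atoms are independent, so intensities follow the terms of (0.671 + 0.329)^5.
P(M) = 0.671^5 = 0.136023
P(M+2) = 5 × 0.671^4 × 0.329^1 = 0.333469
P(M+4) = 10 × 0.671^3 × 0.329^2 = 0.327009
P(M+6) = 10 × 0.671^2 × 0.329^3 = 0.160337
P(M+8) = 5 × 0.671^1 × 0.329^4 = 0.039308
P(M+10) = 0.329^5 = 0.003855
The M+2 peak is largest (0.333469); scaling to 100 gives 40.8 : 100.0 : 98.1 : 48.1 : 11.8 : 1.2.

40.8 : 100.0 : 98.1 : 48.1 : 11.8 : 1.2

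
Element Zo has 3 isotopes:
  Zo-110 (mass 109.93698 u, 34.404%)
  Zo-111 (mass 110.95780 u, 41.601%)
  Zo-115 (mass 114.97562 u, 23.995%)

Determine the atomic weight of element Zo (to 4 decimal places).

111.5707 u

The abundance-weighted mean is 0.34404 × 109.93698 + 0.41601 × 110.95780 + 0.23995 × 114.97562
= 37.822719 + 46.159554 + 27.588400 = 111.570673 u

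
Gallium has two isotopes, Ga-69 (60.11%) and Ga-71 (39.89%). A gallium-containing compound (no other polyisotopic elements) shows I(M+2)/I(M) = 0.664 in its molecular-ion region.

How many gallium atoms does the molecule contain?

The M+2/M ratio from n Ga atoms is n · q/p = n · 0.3989/0.6011.
n = 0.664 × 0.6011/0.3989 = 1.00 ≈ 1

1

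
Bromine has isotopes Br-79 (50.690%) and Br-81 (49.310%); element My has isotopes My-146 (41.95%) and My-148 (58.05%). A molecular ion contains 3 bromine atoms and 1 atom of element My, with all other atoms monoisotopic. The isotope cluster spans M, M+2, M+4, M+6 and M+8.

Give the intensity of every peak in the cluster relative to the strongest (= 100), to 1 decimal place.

14.5 : 62.6 : 100.0 : 70.5 : 18.5

Bromine pattern (n=3): 0.13024674 : 0.3801026 : 0.36975457 : 0.11989609
Element My pattern (n=1): 0.4195 : 0.5805
Convolve the two distributions (both contribute in 2-u steps):
  M: 0.13024674×0.4195 = 0.054639
  M+2: 0.13024674×0.5805 + 0.3801026×0.4195 = 0.235061
  M+4: 0.3801026×0.5805 + 0.36975457×0.4195 = 0.375762
  M+6: 0.36975457×0.5805 + 0.11989609×0.4195 = 0.264939
  M+8: 0.11989609×0.5805 = 0.069600
Scale to base peak (0.375762) = 100: 14.5 : 62.6 : 100.0 : 70.5 : 18.5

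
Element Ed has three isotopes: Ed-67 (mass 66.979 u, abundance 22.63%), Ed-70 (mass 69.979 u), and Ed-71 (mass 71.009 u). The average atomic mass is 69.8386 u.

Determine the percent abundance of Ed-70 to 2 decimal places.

The remaining 77.37% is split between Ed-70 (fraction x) and Ed-71 (fraction 0.7737 − x).
Substituting: 69.979x + 71.009(0.7737 − x) = 54.6812523
(69.979 − 71.009)x = -0.258411  ⇒  x = 0.25088, y = 0.52282
Ed-70: 25.09%, Ed-71: 52.28%.

25.09%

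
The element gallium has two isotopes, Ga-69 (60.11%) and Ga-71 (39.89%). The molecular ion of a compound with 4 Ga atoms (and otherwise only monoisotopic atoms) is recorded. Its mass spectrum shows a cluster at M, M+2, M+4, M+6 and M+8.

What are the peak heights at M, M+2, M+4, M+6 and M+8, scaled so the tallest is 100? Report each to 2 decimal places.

37.67 : 100.00 : 99.54 : 44.04 : 7.31

Each Ga atom is independently Ga-69 (p = 0.6011) or Ga-71 (q = 0.3989); the cluster is the binomial expansion (p + q)^4.
P(M) = 0.6011^4 = 0.130553
P(M+2) = 4 × 0.6011^3 × 0.3989^1 = 0.346549
P(M+4) = 6 × 0.6011^2 × 0.3989^2 = 0.344963
P(M+6) = 4 × 0.6011^1 × 0.3989^3 = 0.152616
P(M+8) = 0.3989^4 = 0.025320
The M+2 peak is largest (0.346549); scaling to 100 gives 37.67 : 100.00 : 99.54 : 44.04 : 7.31.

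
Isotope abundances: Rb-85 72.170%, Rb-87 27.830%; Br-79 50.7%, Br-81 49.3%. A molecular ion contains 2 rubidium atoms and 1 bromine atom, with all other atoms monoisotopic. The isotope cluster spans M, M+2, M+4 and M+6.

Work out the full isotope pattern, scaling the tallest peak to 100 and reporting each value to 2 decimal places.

57.35 : 100.00 : 51.54 : 8.29

Rubidium pattern (n=2): 0.52085089 : 0.40169822 : 0.07745089
Bromine pattern (n=1): 0.5070 : 0.4930
Convolve the two distributions (both contribute in 2-u steps):
  M: 0.52085089×0.5070 = 0.264071
  M+2: 0.52085089×0.4930 + 0.40169822×0.5070 = 0.460440
  M+4: 0.40169822×0.4930 + 0.07745089×0.5070 = 0.237305
  M+6: 0.07745089×0.4930 = 0.038183
Scale to base peak (0.460440) = 100: 57.35 : 100.00 : 51.54 : 8.29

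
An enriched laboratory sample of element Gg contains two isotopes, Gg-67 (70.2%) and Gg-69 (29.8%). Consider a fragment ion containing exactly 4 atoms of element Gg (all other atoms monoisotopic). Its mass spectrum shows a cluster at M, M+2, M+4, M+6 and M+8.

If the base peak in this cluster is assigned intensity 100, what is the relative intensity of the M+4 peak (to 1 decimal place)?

Term probabilities: M 0.2429, M+2 0.4124, M+4 0.2626, M+6 0.0743, M+8 0.0079. Base peak = M+2.
P(M+2) = C(4,1) × 0.702^3 × 0.298^1 = 4 × 0.34594841 × 0.2980 = 0.412371 (base)
P(M+4) = C(4,2) × 0.702^2 × 0.298^2 = 6 × 0.492804 × 0.088804 = 0.262578
Relative intensity = 0.262578 / 0.412371 × 100 = 63.7

63.7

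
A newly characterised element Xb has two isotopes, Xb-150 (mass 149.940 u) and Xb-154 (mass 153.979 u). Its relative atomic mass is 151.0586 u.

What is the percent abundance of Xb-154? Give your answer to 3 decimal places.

Writing the weighted mean with unknown fraction x of Xb-150:
149.940·x + 153.979·(1 − x) = 151.0586
(149.940 − 153.979)·x = 151.0586 − 153.979
x = -2.9204 / -4.039 = 0.72305 → 72.305% Xb-150, 27.695% Xb-154.

27.695%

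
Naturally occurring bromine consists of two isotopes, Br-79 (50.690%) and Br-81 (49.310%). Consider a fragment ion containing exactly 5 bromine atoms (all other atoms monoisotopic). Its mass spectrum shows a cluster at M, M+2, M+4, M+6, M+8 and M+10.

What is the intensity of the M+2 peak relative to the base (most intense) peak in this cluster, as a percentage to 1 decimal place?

51.4%

Term probabilities: M 0.0335, M+2 0.1628, M+4 0.3167, M+6 0.3081, M+8 0.1498, M+10 0.0292. Base peak = M+4.
P(M+4) = C(5,2) × 0.50690^3 × 0.49310^2 = 10 × 0.13024674 × 0.24314761 = 0.316692 (base)
P(M+2) = C(5,1) × 0.50690^4 × 0.49310^1 = 5 × 0.06602207 × 0.4931 = 0.162777
Relative intensity = 0.162777 / 0.316692 × 100 = 51.4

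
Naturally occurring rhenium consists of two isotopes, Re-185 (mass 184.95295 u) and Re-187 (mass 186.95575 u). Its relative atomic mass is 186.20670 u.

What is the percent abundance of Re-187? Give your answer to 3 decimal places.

62.600%

With x = fraction of Re-185 (so Re-187 is 1 − x):
184.95295·x + 186.95575·(1 − x) = 186.20670
(184.95295 − 186.95575)·x = 186.20670 − 186.95575
x = -0.74905 / -2.00280 = 0.37400 → 37.400% Re-185, 62.600% Re-187.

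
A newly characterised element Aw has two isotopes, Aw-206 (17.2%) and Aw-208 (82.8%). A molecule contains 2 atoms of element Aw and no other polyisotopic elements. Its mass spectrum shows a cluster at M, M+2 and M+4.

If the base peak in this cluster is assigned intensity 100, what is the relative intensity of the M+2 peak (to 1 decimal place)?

41.5

Binomial terms of (0.172 + 0.828)^2: M 0.0296, M+2 0.2848, M+4 0.6856 → M+4 is the base peak.
P(M+4) = C(2,2) × 0.172^0 × 0.828^2 = 1 × 1.0000 × 0.685584 = 0.685584 (base)
P(M+2) = C(2,1) × 0.172^1 × 0.828^1 = 2 × 0.1720 × 0.8280 = 0.284832
Relative intensity = 0.284832 / 0.685584 × 100 = 41.5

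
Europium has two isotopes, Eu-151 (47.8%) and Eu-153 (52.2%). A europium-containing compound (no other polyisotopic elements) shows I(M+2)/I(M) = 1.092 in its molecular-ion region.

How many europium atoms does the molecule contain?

With n Eu atoms, P(M+2)/P(M) = C(n,1)·p^(n−1)q / p^n = n·q/p = n · 0.522/0.478.
n = 1.092 × 0.478/0.522 = 1.00 ≈ 1

1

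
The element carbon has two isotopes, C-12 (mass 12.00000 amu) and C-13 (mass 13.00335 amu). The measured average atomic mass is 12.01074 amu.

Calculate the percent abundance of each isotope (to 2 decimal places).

With x = fraction of C-12 (so C-13 is 1 − x):
12.00000·x + 13.00335·(1 − x) = 12.01074
(12.00000 − 13.00335)·x = 12.01074 − 13.00335
x = -0.99261 / -1.00335 = 0.98930 → 98.93% C-12, 1.07% C-13.

C-12: 98.93%, C-13: 1.07%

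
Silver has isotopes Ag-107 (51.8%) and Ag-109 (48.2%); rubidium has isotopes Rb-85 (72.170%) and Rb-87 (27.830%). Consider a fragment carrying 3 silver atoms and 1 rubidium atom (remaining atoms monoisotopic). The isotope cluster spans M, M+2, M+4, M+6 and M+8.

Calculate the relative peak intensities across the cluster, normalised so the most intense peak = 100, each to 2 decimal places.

Silver pattern (n=3): 0.13899183 : 0.3879965 : 0.3610315 : 0.11198017
Rubidium pattern (n=1): 0.7217 : 0.2783
Convolve the two distributions (both contribute in 2-u steps):
  M: 0.13899183×0.7217 = 0.100310
  M+2: 0.13899183×0.2783 + 0.3879965×0.7217 = 0.318699
  M+4: 0.3879965×0.2783 + 0.3610315×0.7217 = 0.368536
  M+6: 0.3610315×0.2783 + 0.11198017×0.7217 = 0.181291
  M+8: 0.11198017×0.2783 = 0.031164
Scale to base peak (0.368536) = 100: 27.22 : 86.48 : 100.00 : 49.19 : 8.46

27.22 : 86.48 : 100.00 : 49.19 : 8.46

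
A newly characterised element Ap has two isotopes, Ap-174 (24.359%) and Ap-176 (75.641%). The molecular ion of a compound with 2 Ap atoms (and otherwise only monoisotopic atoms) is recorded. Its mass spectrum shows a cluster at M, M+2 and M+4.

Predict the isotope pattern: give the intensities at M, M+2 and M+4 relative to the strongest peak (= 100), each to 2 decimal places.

Expanding (0.24359 + 0.75641)^2:
P(M) = 0.24359^2 = 0.059336
P(M+2) = 2 × 0.24359^1 × 0.75641^1 = 0.368508
P(M+4) = 0.75641^2 = 0.572156
The M+4 peak is largest (0.572156); scaling to 100 gives 10.37 : 64.41 : 100.00.

10.37 : 64.41 : 100.00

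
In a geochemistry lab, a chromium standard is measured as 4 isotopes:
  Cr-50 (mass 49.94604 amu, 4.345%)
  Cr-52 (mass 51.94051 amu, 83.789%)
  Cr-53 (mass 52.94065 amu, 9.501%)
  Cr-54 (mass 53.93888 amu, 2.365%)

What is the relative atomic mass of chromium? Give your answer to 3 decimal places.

The abundance-weighted mean is 0.04345 × 49.94604 + 0.83789 × 51.94051 + 0.09501 × 52.94065 + 0.02365 × 53.93888
= 2.170155 + 43.520434 + 5.029891 + 1.275655 = 51.996135 amu

51.996 amu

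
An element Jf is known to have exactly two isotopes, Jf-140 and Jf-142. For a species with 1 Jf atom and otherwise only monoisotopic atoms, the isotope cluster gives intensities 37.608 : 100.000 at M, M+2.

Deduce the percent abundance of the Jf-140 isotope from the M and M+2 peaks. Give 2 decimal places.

Let p = fractional abundance of Jf-140. I(M+2)/I(M) = [C(1,1)·p^0·(1−p)] / p^1 = 1·(1−p)/p = 100.000/37.608 = 2.6590
(1−p)/p = 2.6590/1 = 2.6590  ⇒  p = 1/(1 + 2.6590) = 0.2733
Jf-140: 27.33%, Jf-142: 72.67%.

27.33%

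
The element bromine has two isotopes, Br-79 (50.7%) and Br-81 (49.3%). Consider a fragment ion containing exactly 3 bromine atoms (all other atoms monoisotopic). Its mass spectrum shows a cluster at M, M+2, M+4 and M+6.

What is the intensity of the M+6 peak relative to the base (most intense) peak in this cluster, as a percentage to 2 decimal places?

31.52%

(0.507 + 0.493)^3 gives M 0.1303, M+2 0.3802, M+4 0.3697, M+6 0.1198; the largest is M+2.
P(M+2) = C(3,1) × 0.507^2 × 0.493^1 = 3 × 0.257049 × 0.4930 = 0.380175 (base)
P(M+6) = C(3,3) × 0.507^0 × 0.493^3 = 1 × 1.0000 × 0.11982316 = 0.119823
Relative intensity = 0.119823 / 0.380175 × 100 = 31.52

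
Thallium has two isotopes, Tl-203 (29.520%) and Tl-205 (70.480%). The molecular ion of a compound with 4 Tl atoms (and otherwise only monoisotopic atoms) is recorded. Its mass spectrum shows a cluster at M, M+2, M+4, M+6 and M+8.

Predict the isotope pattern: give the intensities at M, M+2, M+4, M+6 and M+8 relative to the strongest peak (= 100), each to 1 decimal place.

1.8 : 17.5 : 62.8 : 100.0 : 59.7

Each Tl atom is independently Tl-203 (p = 0.29520) or Tl-205 (q = 0.70480); the cluster is the binomial expansion (p + q)^4.
P(M) = 0.29520^4 = 0.007594
P(M+2) = 4 × 0.29520^3 × 0.70480^1 = 0.072523
P(M+4) = 6 × 0.29520^2 × 0.70480^2 = 0.259726
P(M+6) = 4 × 0.29520^1 × 0.70480^3 = 0.413403
P(M+8) = 0.70480^4 = 0.246754
The M+6 peak is largest (0.413403); scaling to 100 gives 1.8 : 17.5 : 62.8 : 100.0 : 59.7.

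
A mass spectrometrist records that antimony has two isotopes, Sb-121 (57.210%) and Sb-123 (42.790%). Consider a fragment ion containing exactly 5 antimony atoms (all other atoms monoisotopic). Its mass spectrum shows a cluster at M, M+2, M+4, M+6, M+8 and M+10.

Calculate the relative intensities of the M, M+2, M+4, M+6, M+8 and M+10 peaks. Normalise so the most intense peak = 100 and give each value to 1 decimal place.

Each Sb atom is independently Sb-121 (p = 0.57210) or Sb-123 (q = 0.42790); the cluster is the binomial expansion (p + q)^5.
P(M) = 0.57210^5 = 0.061286
P(M+2) = 5 × 0.57210^4 × 0.42790^1 = 0.229192
P(M+4) = 10 × 0.57210^3 × 0.42790^2 = 0.342847
P(M+6) = 10 × 0.57210^2 × 0.42790^3 = 0.256431
P(M+8) = 5 × 0.57210^1 × 0.42790^4 = 0.095898
P(M+10) = 0.42790^5 = 0.014345
The M+4 peak is largest (0.342847); scaling to 100 gives 17.9 : 66.8 : 100.0 : 74.8 : 28.0 : 4.2.

17.9 : 66.8 : 100.0 : 74.8 : 28.0 : 4.2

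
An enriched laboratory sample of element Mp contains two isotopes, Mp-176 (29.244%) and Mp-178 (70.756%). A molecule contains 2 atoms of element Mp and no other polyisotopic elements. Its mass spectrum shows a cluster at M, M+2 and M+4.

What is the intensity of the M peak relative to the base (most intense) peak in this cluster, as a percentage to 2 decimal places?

Binomial terms of (0.29244 + 0.70756)^2: M 0.0855, M+2 0.4138, M+4 0.5006 → M+4 is the base peak.
P(M+4) = C(2,2) × 0.29244^0 × 0.70756^2 = 1 × 1.0000 × 0.50064115 = 0.500641 (base)
P(M) = C(2,0) × 0.29244^2 × 0.70756^0 = 1 × 0.08552115 × 1.0000 = 0.085521
Relative intensity = 0.085521 / 0.500641 × 100 = 17.08

17.08%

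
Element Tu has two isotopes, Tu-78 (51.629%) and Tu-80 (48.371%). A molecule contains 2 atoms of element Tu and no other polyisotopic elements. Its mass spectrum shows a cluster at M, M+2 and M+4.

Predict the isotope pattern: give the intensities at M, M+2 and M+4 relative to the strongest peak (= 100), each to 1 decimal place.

53.4 : 100.0 : 46.8

Expanding (0.51629 + 0.48371)^2:
P(M) = 0.51629^2 = 0.266555
P(M+2) = 2 × 0.51629^1 × 0.48371^1 = 0.499469
P(M+4) = 0.48371^2 = 0.233975
The M+2 peak is largest (0.499469); scaling to 100 gives 53.4 : 100.0 : 46.8.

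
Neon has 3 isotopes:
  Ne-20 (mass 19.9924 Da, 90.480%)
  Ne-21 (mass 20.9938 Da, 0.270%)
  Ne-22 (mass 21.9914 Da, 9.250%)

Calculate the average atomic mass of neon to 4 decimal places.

20.1800 Da

Ar = Σ fᵢ·mᵢ = 0.90480 × 19.9924 + 0.00270 × 20.9938 + 0.09250 × 21.9914
= 18.08912 + 0.05668 + 2.03420 = 20.18000 Da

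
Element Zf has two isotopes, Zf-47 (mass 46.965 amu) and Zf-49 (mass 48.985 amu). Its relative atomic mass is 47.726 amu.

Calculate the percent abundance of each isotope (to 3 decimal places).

Zf-47: 62.327%, Zf-49: 37.673%

Let x be the fractional abundance of Zf-47; then Zf-49 has abundance 1 − x.
46.965·x + 48.985·(1 − x) = 47.726
(46.965 − 48.985)·x = 47.726 − 48.985
x = -1.259 / -2.020 = 0.62327 → 62.327% Zf-47, 37.673% Zf-49.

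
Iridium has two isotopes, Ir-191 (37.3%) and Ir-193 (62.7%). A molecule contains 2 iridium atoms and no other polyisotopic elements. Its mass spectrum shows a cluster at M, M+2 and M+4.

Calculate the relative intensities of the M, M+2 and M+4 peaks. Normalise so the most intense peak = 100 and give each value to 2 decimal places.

29.74 : 100.00 : 84.05

Expanding (0.373 + 0.627)^2:
P(M) = 0.373^2 = 0.139129
P(M+2) = 2 × 0.373^1 × 0.627^1 = 0.467742
P(M+4) = 0.627^2 = 0.393129
The M+2 peak is largest (0.467742); scaling to 100 gives 29.74 : 100.00 : 84.05.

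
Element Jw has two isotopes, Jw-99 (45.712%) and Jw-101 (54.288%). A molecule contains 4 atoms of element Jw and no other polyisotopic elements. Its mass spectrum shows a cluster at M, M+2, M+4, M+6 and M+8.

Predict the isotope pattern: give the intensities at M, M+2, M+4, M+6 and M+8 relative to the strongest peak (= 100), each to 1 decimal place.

11.8 : 56.1 : 100.0 : 79.2 : 23.5

The 4 Jw atoms are independent, so intensities follow the terms of (0.45712 + 0.54288)^4.
P(M) = 0.45712^4 = 0.043664
P(M+2) = 4 × 0.45712^3 × 0.54288^1 = 0.207422
P(M+4) = 6 × 0.45712^2 × 0.54288^2 = 0.369504
P(M+6) = 4 × 0.45712^1 × 0.54288^3 = 0.292551
P(M+8) = 0.54288^4 = 0.086859
The M+4 peak is largest (0.369504); scaling to 100 gives 11.8 : 56.1 : 100.0 : 79.2 : 23.5.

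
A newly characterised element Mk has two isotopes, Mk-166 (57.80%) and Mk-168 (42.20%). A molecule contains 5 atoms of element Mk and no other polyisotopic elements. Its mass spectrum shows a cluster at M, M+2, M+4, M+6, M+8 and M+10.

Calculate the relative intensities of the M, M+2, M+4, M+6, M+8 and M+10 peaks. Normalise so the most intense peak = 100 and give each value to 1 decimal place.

The 5 Mk atoms are independent, so intensities follow the terms of (0.5780 + 0.4220)^5.
P(M) = 0.5780^5 = 0.064512
P(M+2) = 5 × 0.5780^4 × 0.4220^1 = 0.235502
P(M+4) = 10 × 0.5780^3 × 0.4220^2 = 0.343881
P(M+6) = 10 × 0.5780^2 × 0.4220^3 = 0.251069
P(M+8) = 5 × 0.5780^1 × 0.4220^4 = 0.091653
P(M+10) = 0.4220^5 = 0.013383
The M+4 peak is largest (0.343881); scaling to 100 gives 18.8 : 68.5 : 100.0 : 73.0 : 26.7 : 3.9.

18.8 : 68.5 : 100.0 : 73.0 : 26.7 : 3.9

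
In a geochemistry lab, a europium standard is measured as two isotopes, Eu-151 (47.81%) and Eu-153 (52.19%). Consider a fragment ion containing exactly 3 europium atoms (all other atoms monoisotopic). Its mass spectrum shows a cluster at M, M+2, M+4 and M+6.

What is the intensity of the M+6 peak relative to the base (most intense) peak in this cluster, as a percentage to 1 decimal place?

Binomial terms of (0.4781 + 0.5219)^3: M 0.1093, M+2 0.3579, M+4 0.3907, M+6 0.1422 → M+4 is the base peak.
P(M+4) = C(3,2) × 0.4781^1 × 0.5219^2 = 3 × 0.4781 × 0.27237961 = 0.390674 (base)
P(M+6) = C(3,3) × 0.4781^0 × 0.5219^3 = 1 × 1.0000 × 0.14215492 = 0.142155
Relative intensity = 0.142155 / 0.390674 × 100 = 36.4

36.4%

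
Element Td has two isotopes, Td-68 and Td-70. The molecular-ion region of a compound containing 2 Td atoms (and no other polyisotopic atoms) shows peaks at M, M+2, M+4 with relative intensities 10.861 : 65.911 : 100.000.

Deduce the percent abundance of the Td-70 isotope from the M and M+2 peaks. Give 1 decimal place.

If p is the fraction of Td that is Td-68, then I(M+2)/I(M) = [C(2,1)·p^1·(1−p)] / p^2 = 2·(1−p)/p = 65.911/10.861 = 6.0686
(1−p)/p = 6.0686/2 = 3.0343  ⇒  p = 1/(1 + 3.0343) = 0.2479
Td-68: 24.8%, Td-70: 75.2%.

75.2%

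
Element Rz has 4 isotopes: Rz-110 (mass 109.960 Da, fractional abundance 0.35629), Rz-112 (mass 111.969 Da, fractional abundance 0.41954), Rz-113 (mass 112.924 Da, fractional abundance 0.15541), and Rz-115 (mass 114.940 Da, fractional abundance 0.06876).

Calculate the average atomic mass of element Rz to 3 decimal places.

Ar = Σ fᵢ·mᵢ = 0.35629 × 109.960 + 0.41954 × 111.969 + 0.15541 × 112.924 + 0.06876 × 114.940
= 39.1776 + 46.9755 + 17.5495 + 7.9033 = 111.6059 Da

111.606 Da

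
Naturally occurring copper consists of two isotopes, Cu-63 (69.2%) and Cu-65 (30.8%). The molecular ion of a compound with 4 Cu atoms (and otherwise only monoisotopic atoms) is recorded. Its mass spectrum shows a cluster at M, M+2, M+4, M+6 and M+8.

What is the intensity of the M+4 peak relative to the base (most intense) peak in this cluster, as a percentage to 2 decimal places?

66.76%

Binomial terms of (0.692 + 0.308)^4: M 0.2293, M+2 0.4083, M+4 0.2726, M+6 0.0809, M+8 0.0090 → M+2 is the base peak.
P(M+2) = C(4,1) × 0.692^3 × 0.308^1 = 4 × 0.33137389 × 0.3080 = 0.408253 (base)
P(M+4) = C(4,2) × 0.692^2 × 0.308^2 = 6 × 0.478864 × 0.094864 = 0.272562
Relative intensity = 0.272562 / 0.408253 × 100 = 66.76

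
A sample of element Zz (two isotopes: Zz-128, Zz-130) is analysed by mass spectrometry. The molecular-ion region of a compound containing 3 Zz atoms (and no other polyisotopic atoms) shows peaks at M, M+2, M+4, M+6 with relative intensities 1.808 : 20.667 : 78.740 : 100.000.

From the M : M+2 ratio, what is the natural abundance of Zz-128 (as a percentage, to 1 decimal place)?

If p is the fraction of Zz that is Zz-128, then I(M+2)/I(M) = [C(3,1)·p^2·(1−p)] / p^3 = 3·(1−p)/p = 20.667/1.808 = 11.4309
(1−p)/p = 11.4309/3 = 3.8103  ⇒  p = 1/(1 + 3.8103) = 0.2079
Zz-128: 20.8%, Zz-130: 79.2%.

20.8%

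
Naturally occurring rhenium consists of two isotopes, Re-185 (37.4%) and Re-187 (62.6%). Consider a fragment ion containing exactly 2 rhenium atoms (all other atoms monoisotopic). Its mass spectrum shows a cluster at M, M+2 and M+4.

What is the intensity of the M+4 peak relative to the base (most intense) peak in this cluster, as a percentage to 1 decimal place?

83.7%

Binomial terms of (0.374 + 0.626)^2: M 0.1399, M+2 0.4682, M+4 0.3919 → M+2 is the base peak.
P(M+2) = C(2,1) × 0.374^1 × 0.626^1 = 2 × 0.3740 × 0.6260 = 0.468248 (base)
P(M+4) = C(2,2) × 0.374^0 × 0.626^2 = 1 × 1.0000 × 0.391876 = 0.391876
Relative intensity = 0.391876 / 0.468248 × 100 = 83.7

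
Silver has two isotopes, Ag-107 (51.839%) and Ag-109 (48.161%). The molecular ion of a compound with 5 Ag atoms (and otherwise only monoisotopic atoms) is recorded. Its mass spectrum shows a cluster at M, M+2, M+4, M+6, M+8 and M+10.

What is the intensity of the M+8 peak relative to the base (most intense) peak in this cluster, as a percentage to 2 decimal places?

43.16%

Term probabilities: M 0.0374, M+2 0.1739, M+4 0.3231, M+6 0.3002, M+8 0.1394, M+10 0.0259. Base peak = M+4.
P(M+4) = C(5,2) × 0.51839^3 × 0.48161^2 = 10 × 0.13930601 × 0.23194819 = 0.323118 (base)
P(M+8) = C(5,4) × 0.51839^1 × 0.48161^4 = 5 × 0.51839 × 0.05379996 = 0.139447
Relative intensity = 0.139447 / 0.323118 × 100 = 43.16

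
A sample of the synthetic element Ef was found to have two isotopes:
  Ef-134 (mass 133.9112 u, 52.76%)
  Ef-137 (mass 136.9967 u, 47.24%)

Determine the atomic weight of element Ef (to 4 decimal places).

Average mass = Σ (abundance × isotope mass) = 0.5276 × 133.9112 + 0.4724 × 136.9967
= 70.65155 + 64.71724 = 135.36879 u

135.3688 u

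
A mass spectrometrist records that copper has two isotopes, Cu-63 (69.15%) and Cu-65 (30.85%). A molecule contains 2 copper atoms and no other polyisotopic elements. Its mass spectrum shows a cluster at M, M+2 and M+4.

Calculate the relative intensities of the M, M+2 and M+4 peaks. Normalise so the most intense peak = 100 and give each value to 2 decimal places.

Expanding (0.6915 + 0.3085)^2:
P(M) = 0.6915^2 = 0.478172
P(M+2) = 2 × 0.6915^1 × 0.3085^1 = 0.426656
P(M+4) = 0.3085^2 = 0.095172
The M peak is largest (0.478172); scaling to 100 gives 100.00 : 89.23 : 19.90.

100.00 : 89.23 : 19.90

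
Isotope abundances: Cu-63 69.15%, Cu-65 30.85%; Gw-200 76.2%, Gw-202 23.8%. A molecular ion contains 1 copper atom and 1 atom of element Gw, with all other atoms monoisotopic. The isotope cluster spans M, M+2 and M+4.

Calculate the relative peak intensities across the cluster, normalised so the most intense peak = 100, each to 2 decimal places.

100.00 : 75.85 : 13.93

Copper pattern (n=1): 0.6915 : 0.3085
Element Gw pattern (n=1): 0.7620 : 0.2380
Convolve the two distributions (both contribute in 2-u steps):
  M: 0.6915×0.7620 = 0.526923
  M+2: 0.6915×0.2380 + 0.3085×0.7620 = 0.399654
  M+4: 0.3085×0.2380 = 0.073423
Scale to base peak (0.526923) = 100: 100.00 : 75.85 : 13.93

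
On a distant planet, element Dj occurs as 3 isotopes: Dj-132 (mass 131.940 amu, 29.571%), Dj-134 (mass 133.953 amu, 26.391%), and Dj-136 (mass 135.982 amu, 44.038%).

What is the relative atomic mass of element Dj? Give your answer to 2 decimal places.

Ar = Σ fᵢ·mᵢ = 0.29571 × 131.940 + 0.26391 × 133.953 + 0.44038 × 135.982
= 39.0160 + 35.3515 + 59.8838 = 134.2513 amu

134.25 amu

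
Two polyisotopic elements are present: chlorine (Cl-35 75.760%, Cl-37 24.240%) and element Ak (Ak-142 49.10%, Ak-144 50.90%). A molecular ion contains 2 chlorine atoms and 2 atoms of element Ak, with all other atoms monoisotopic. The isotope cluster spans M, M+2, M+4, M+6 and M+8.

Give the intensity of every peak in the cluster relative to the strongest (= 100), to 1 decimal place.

36.9 : 100.0 : 92.3 : 33.2 : 4.1

Chlorine pattern (n=2): 0.57395776 : 0.36728448 : 0.05875776
Element Ak pattern (n=2): 0.241081 : 0.499838 : 0.259081
Convolve the two distributions (both contribute in 2-u steps):
  M: 0.57395776×0.241081 = 0.138370
  M+2: 0.57395776×0.499838 + 0.36728448×0.241081 = 0.375431
  M+4: 0.57395776×0.259081 + 0.36728448×0.499838 + 0.05875776×0.241081 = 0.346450
  M+6: 0.36728448×0.259081 + 0.05875776×0.499838 = 0.124526
  M+8: 0.05875776×0.259081 = 0.015223
Scale to base peak (0.375431) = 100: 36.9 : 100.0 : 92.3 : 33.2 : 4.1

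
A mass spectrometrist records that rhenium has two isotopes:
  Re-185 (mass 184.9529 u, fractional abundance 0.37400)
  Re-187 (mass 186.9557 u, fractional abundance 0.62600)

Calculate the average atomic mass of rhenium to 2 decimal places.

186.21 u

The abundance-weighted mean is 0.37400 × 184.9529 + 0.62600 × 186.9557
= 69.17238 + 117.03427 = 186.20665 u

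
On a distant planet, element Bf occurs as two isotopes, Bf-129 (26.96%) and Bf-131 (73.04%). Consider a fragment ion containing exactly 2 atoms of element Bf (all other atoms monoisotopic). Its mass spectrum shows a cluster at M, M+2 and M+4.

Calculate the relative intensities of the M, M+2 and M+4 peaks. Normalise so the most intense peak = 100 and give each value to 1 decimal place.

13.6 : 73.8 : 100.0

The 2 Bf atoms are independent, so intensities follow the terms of (0.2696 + 0.7304)^2.
P(M) = 0.2696^2 = 0.072684
P(M+2) = 2 × 0.2696^1 × 0.7304^1 = 0.393832
P(M+4) = 0.7304^2 = 0.533484
The M+4 peak is largest (0.533484); scaling to 100 gives 13.6 : 73.8 : 100.0.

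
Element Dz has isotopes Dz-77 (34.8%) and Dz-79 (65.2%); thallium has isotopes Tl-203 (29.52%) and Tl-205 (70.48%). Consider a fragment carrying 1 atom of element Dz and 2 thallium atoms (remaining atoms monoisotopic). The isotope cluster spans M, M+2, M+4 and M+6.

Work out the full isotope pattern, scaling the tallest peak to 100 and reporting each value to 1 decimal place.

6.8 : 45.4 : 100.0 : 72.9

Element Dz pattern (n=1): 0.3480 : 0.6520
Thallium pattern (n=2): 0.08714304 : 0.41611392 : 0.49674304
Convolve the two distributions (both contribute in 2-u steps):
  M: 0.3480×0.08714304 = 0.030326
  M+2: 0.3480×0.41611392 + 0.6520×0.08714304 = 0.201625
  M+4: 0.3480×0.49674304 + 0.6520×0.41611392 = 0.444173
  M+6: 0.6520×0.49674304 = 0.323876
Scale to base peak (0.444173) = 100: 6.8 : 45.4 : 100.0 : 72.9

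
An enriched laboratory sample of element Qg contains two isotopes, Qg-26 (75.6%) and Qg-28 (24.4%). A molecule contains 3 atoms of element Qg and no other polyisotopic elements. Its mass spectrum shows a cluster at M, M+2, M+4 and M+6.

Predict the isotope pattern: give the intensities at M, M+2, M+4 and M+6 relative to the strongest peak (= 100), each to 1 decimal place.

The 3 Qg atoms are independent, so intensities follow the terms of (0.756 + 0.244)^3.
P(M) = 0.756^3 = 0.432081
P(M+2) = 3 × 0.756^2 × 0.244^1 = 0.418364
P(M+4) = 3 × 0.756^1 × 0.244^2 = 0.135028
P(M+6) = 0.244^3 = 0.014527
The M peak is largest (0.432081); scaling to 100 gives 100.0 : 96.8 : 31.3 : 3.4.

100.0 : 96.8 : 31.3 : 3.4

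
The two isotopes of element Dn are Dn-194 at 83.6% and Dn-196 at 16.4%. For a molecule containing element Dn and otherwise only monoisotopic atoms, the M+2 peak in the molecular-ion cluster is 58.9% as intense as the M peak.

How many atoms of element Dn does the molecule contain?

For n independent Dn atoms, I(M+2)/I(M) = n · (abundance Dn-196) / (abundance Dn-194) = n · 0.164/0.836.
n = 0.589 × 0.836/0.164 = 3.00 ≈ 3

3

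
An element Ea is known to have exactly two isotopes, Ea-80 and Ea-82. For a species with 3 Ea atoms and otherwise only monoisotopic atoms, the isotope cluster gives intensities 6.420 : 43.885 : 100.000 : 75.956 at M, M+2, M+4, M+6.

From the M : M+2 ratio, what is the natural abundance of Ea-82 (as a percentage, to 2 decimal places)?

69.50%

Write p for the Ea-80 fraction. I(M+2)/I(M) = [C(3,1)·p^2·(1−p)] / p^3 = 3·(1−p)/p = 43.885/6.420 = 6.8357
(1−p)/p = 6.8357/3 = 2.2786  ⇒  p = 1/(1 + 2.2786) = 0.3050
Ea-80: 30.50%, Ea-82: 69.50%.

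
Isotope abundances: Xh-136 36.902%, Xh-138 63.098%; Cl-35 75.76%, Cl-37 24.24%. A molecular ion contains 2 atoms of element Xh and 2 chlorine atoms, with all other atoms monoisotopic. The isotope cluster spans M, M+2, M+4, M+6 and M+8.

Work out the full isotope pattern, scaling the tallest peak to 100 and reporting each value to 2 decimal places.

19.18 : 77.85 : 100.00 : 42.59 : 5.74

Element Xh pattern (n=2): 0.13617576 : 0.46568848 : 0.39813576
Chlorine pattern (n=2): 0.57395776 : 0.36728448 : 0.05875776
Convolve the two distributions (both contribute in 2-u steps):
  M: 0.13617576×0.57395776 = 0.078159
  M+2: 0.13617576×0.36728448 + 0.46568848×0.57395776 = 0.317301
  M+4: 0.13617576×0.05875776 + 0.46568848×0.36728448 + 0.39813576×0.57395776 = 0.407555
  M+6: 0.46568848×0.05875776 + 0.39813576×0.36728448 = 0.173592
  M+8: 0.39813576×0.05875776 = 0.023394
Scale to base peak (0.407555) = 100: 19.18 : 77.85 : 100.00 : 42.59 : 5.74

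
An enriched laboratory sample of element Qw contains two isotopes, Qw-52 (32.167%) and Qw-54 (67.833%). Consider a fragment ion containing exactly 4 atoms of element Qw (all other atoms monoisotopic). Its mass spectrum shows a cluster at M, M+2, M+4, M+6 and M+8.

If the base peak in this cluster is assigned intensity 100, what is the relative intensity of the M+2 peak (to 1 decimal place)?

22.5

Binomial terms of (0.32167 + 0.67833)^4: M 0.0107, M+2 0.0903, M+4 0.2857, M+6 0.4016, M+8 0.2117 → M+6 is the base peak.
P(M+6) = C(4,3) × 0.32167^1 × 0.67833^3 = 4 × 0.32167 × 0.31212106 = 0.401600 (base)
P(M+2) = C(4,1) × 0.32167^3 × 0.67833^1 = 4 × 0.03328371 × 0.67833 = 0.090309
Relative intensity = 0.090309 / 0.401600 × 100 = 22.5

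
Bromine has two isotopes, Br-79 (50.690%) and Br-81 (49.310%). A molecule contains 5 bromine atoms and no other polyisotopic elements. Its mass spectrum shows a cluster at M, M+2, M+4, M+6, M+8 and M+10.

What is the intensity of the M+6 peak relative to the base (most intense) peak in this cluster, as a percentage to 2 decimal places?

Term probabilities: M 0.0335, M+2 0.1628, M+4 0.3167, M+6 0.3081, M+8 0.1498, M+10 0.0292. Base peak = M+4.
P(M+4) = C(5,2) × 0.50690^3 × 0.49310^2 = 10 × 0.13024674 × 0.24314761 = 0.316692 (base)
P(M+6) = C(5,3) × 0.50690^2 × 0.49310^3 = 10 × 0.25694761 × 0.11989609 = 0.308070
Relative intensity = 0.308070 / 0.316692 × 100 = 97.28

97.28%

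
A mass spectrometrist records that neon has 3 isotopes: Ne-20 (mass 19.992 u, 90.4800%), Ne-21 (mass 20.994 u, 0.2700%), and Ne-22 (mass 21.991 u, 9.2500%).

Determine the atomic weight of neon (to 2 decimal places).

20.18 u

Weight each isotope mass by its fractional abundance: 0.904800 × 19.992 + 0.002700 × 20.994 + 0.092500 × 21.991
= 18.0888 + 0.0567 + 2.0342 = 20.1797 u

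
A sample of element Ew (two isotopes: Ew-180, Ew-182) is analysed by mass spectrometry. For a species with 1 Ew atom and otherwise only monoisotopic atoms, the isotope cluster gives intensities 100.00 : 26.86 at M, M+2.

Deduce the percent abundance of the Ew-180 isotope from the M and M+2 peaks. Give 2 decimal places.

78.83%

Write p for the Ew-180 fraction. I(M+2)/I(M) = [C(1,1)·p^0·(1−p)] / p^1 = 1·(1−p)/p = 26.86/100.00 = 0.2686
(1−p)/p = 0.2686/1 = 0.2686  ⇒  p = 1/(1 + 0.2686) = 0.7883
Ew-180: 78.83%, Ew-182: 21.17%.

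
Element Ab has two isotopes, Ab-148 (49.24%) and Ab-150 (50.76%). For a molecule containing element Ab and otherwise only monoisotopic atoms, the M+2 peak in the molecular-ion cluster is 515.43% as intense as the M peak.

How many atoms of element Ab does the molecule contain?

5

With n Ab atoms, P(M+2)/P(M) = C(n,1)·p^(n−1)q / p^n = n·q/p = n · 0.5076/0.4924.
n = 5.1543 × 0.4924/0.5076 = 5.00 ≈ 5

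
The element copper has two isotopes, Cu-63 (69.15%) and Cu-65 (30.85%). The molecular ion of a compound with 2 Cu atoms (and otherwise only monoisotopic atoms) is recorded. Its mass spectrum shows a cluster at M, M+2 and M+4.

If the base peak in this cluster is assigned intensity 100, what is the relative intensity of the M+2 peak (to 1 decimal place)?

89.2

Term probabilities: M 0.4782, M+2 0.4267, M+4 0.0952. Base peak = M.
P(M) = C(2,0) × 0.6915^2 × 0.3085^0 = 1 × 0.47817225 × 1.0000 = 0.478172 (base)
P(M+2) = C(2,1) × 0.6915^1 × 0.3085^1 = 2 × 0.6915 × 0.3085 = 0.426656
Relative intensity = 0.426656 / 0.478172 × 100 = 89.2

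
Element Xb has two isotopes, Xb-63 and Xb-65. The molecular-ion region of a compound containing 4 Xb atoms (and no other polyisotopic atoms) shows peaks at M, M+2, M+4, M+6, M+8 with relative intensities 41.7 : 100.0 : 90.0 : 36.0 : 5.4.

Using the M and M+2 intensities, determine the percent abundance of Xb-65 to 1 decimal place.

Let p = fractional abundance of Xb-63. I(M+2)/I(M) = [C(4,1)·p^3·(1−p)] / p^4 = 4·(1−p)/p = 100.0/41.7 = 2.3981
(1−p)/p = 2.3981/4 = 0.5995  ⇒  p = 1/(1 + 0.5995) = 0.6252
Xb-63: 62.5%, Xb-65: 37.5%.

37.5%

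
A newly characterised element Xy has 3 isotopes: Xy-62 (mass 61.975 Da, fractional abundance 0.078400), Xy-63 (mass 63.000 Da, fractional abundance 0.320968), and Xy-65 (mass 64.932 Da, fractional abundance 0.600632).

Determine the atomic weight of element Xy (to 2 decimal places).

64.08 Da

Weight each isotope mass by its fractional abundance: 0.078400 × 61.975 + 0.320968 × 63.000 + 0.600632 × 64.932
= 4.8588 + 20.2210 + 39.0002 = 64.0800 Da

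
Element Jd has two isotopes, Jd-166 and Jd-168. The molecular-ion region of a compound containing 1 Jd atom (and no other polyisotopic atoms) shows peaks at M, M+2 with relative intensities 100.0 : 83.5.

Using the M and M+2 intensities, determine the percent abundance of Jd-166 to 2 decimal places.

Let p = fractional abundance of Jd-166. I(M+2)/I(M) = [C(1,1)·p^0·(1−p)] / p^1 = 1·(1−p)/p = 83.5/100.0 = 0.8350
(1−p)/p = 0.8350/1 = 0.8350  ⇒  p = 1/(1 + 0.8350) = 0.5450
Jd-166: 54.50%, Jd-168: 45.50%.

54.50%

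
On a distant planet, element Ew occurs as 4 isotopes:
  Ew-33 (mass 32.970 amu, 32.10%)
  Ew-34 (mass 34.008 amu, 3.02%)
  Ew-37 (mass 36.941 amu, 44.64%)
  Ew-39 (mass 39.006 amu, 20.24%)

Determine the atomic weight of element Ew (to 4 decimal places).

Average mass = Σ (abundance × isotope mass) = 0.3210 × 32.970 + 0.0302 × 34.008 + 0.4464 × 36.941 + 0.2024 × 39.006
= 10.58337 + 1.02704 + 16.49046 + 7.89481 = 35.99568 amu

35.9957 amu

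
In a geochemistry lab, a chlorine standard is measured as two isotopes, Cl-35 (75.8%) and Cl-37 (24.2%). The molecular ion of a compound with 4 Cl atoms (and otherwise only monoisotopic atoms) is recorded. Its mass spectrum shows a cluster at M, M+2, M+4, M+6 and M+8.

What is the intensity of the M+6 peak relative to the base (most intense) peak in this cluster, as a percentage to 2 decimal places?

Term probabilities: M 0.3301, M+2 0.4216, M+4 0.2019, M+6 0.0430, M+8 0.0034. Base peak = M+2.
P(M+2) = C(4,1) × 0.758^3 × 0.242^1 = 4 × 0.43551951 × 0.2420 = 0.421583 (base)
P(M+6) = C(4,3) × 0.758^1 × 0.242^3 = 4 × 0.7580 × 0.01417249 = 0.042971
Relative intensity = 0.042971 / 0.421583 × 100 = 10.19

10.19%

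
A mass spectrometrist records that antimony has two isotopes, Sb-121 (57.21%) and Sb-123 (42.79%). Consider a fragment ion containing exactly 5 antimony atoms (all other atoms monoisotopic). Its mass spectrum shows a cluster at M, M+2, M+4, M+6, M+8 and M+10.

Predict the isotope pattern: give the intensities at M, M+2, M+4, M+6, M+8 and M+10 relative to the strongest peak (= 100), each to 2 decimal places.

17.88 : 66.85 : 100.00 : 74.79 : 27.97 : 4.18

Each Sb atom is independently Sb-121 (p = 0.5721) or Sb-123 (q = 0.4279); the cluster is the binomial expansion (p + q)^5.
P(M) = 0.5721^5 = 0.061286
P(M+2) = 5 × 0.5721^4 × 0.4279^1 = 0.229192
P(M+4) = 10 × 0.5721^3 × 0.4279^2 = 0.342847
P(M+6) = 10 × 0.5721^2 × 0.4279^3 = 0.256431
P(M+8) = 5 × 0.5721^1 × 0.4279^4 = 0.095898
P(M+10) = 0.4279^5 = 0.014345
The M+4 peak is largest (0.342847); scaling to 100 gives 17.88 : 66.85 : 100.00 : 74.79 : 27.97 : 4.18.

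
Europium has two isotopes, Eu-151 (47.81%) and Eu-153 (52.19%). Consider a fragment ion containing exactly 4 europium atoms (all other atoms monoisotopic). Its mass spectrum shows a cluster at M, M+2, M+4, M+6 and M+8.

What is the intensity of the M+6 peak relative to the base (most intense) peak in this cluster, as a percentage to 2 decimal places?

72.77%

Binomial terms of (0.4781 + 0.5219)^4: M 0.0522, M+2 0.2281, M+4 0.3736, M+6 0.2719, M+8 0.0742 → M+4 is the base peak.
P(M+4) = C(4,2) × 0.4781^2 × 0.5219^2 = 6 × 0.22857961 × 0.27237961 = 0.373563 (base)
P(M+6) = C(4,3) × 0.4781^1 × 0.5219^3 = 4 × 0.4781 × 0.14215492 = 0.271857
Relative intensity = 0.271857 / 0.373563 × 100 = 72.77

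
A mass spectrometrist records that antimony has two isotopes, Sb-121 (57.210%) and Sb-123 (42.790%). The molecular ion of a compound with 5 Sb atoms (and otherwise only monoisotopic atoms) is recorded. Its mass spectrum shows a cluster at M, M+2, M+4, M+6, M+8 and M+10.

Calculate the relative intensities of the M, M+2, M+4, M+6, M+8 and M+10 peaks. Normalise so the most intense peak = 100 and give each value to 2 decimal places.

Expanding (0.57210 + 0.42790)^5:
P(M) = 0.57210^5 = 0.061286
P(M+2) = 5 × 0.57210^4 × 0.42790^1 = 0.229192
P(M+4) = 10 × 0.57210^3 × 0.42790^2 = 0.342847
P(M+6) = 10 × 0.57210^2 × 0.42790^3 = 0.256431
P(M+8) = 5 × 0.57210^1 × 0.42790^4 = 0.095898
P(M+10) = 0.42790^5 = 0.014345
The M+4 peak is largest (0.342847); scaling to 100 gives 17.88 : 66.85 : 100.00 : 74.79 : 27.97 : 4.18.

17.88 : 66.85 : 100.00 : 74.79 : 27.97 : 4.18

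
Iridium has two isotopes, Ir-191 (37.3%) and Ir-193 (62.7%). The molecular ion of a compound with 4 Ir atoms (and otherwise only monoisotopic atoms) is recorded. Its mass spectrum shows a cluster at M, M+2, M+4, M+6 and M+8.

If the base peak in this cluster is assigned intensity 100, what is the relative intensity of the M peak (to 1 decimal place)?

5.3

(0.373 + 0.627)^4 gives M 0.0194, M+2 0.1302, M+4 0.3282, M+6 0.3678, M+8 0.1546; the largest is M+6.
P(M+6) = C(4,3) × 0.373^1 × 0.627^3 = 4 × 0.3730 × 0.24649188 = 0.367766 (base)
P(M) = C(4,0) × 0.373^4 × 0.627^0 = 1 × 0.01935688 × 1.0000 = 0.019357
Relative intensity = 0.019357 / 0.367766 × 100 = 5.3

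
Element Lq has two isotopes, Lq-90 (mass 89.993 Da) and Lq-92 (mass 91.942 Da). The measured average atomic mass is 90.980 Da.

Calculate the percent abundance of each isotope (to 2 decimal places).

Let x be the fractional abundance of Lq-90; then Lq-92 has abundance 1 − x.
89.993·x + 91.942·(1 − x) = 90.980
(89.993 − 91.942)·x = 90.980 − 91.942
x = -0.962 / -1.949 = 0.49359 → 49.36% Lq-90, 50.64% Lq-92.

Lq-90: 49.36%, Lq-92: 50.64%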